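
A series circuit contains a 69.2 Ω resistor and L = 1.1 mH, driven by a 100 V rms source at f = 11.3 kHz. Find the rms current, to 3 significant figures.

958 mA

ω = 2πf = 71000 rad/s
X_L = ωL = 78.1 Ω
Z = 69.2 + j78.1 Ω
|Z| = √(69.2² + 78.1²) = 104 Ω
I = V/|Z| = 100/104 = 958 mA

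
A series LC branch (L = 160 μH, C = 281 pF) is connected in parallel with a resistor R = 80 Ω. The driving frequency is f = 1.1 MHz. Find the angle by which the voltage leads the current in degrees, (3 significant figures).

ω = 2πf = 6.912e+06 rad/s
X_L = ωL = 1110 Ω
X_C = 1/(ωC) = 515 Ω
Branch 1: Z₁ = R = 80.0 Ω
Branch 2 (series LC): Z₂ = j(X_L − X_C) = j591 Ω
Parallel: Z = Z₁Z₂/(Z₁+Z₂), |Z| = 79.3 Ω, ∠Z = 7.71°

7.71°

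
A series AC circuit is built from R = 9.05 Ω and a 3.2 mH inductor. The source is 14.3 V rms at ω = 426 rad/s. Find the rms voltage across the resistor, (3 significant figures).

X_L = ωL = 1.36 Ω
Z = 9.05 + j1.36 Ω
|Z| = √(9.05² + 1.36²) = 9.15 Ω
I = V/|Z| = 1.56 A
V_R = I·|Z_R| = 1.56 × 9.05 = 14.1 V

14.1 V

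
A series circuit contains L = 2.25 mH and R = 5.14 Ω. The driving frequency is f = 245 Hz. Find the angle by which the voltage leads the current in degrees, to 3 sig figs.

ω = 2πf = 1539 rad/s
X_L = ωL = 3.46 Ω
Z = 5.14 + j3.46 Ω
|Z| = √(5.14² + 3.46²) = 6.20 Ω
∠Z = arctan(3.46/5.14) = 34.0°

34.0°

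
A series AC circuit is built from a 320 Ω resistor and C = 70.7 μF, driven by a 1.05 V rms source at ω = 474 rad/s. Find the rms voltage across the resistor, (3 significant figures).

X_C = 1/(ωC) = 29.8 Ω
Z = 320 − j29.8 Ω
|Z| = √(320² + 29.8²) = 321 Ω
I = V/|Z| = 3.27 mA
V_R = I·|Z_R| = 0.00327 × 320 = 1.05 V

1.05 V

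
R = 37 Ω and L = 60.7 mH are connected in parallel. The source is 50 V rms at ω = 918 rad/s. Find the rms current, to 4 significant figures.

1.622 A

X_L = ωL = 55.72 Ω
Parallel: admittances add. Y = 1/R + 1/(jωL)
Y = (0.02703 − j0.01795) S
|Y| = 0.03244 S → |Z| = 1/|Y| = 30.82 Ω, ∠Z = −∠Y = 33.58°
I = V/|Z| = 50/30.82 = 1.622 A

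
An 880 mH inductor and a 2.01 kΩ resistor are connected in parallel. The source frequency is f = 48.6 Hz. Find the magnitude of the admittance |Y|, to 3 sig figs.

3.75 mS

ω = 2πf = 305.4 rad/s
X_L = ωL = 269 Ω
Parallel: admittances add. Y = 1/R + 1/(jωL)
Y = (0.000498 − j0.00372) S
|Y| = 0.00375 S → |Z| = 1/|Y| = 266 Ω, ∠Z = −∠Y = 82.4°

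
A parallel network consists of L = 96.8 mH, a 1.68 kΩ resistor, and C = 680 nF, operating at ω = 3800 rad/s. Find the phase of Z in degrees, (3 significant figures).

12.7°

X_L = ωL = 368 Ω
X_C = 1/(ωC) = 387 Ω
Parallel: admittances add. Y = 1/R + 1/(jωL) + jωC
Y = (0.000595 − j0.000135) S
|Y| = 0.000610 S → |Z| = 1/|Y| = 1640 Ω, ∠Z = −∠Y = 12.7°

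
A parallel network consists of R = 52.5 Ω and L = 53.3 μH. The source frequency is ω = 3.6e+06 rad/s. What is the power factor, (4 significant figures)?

X_L = ωL = 191.9 Ω
Parallel: admittances add. Y = 1/R + 1/(jωL)
Y = (0.01905 − j0.005212) S
|Y| = 0.01975 S → |Z| = 1/|Y| = 50.64 Ω, ∠Z = −∠Y = 15.30°
cos φ = cos(15.30°) = 0.9645

0.9645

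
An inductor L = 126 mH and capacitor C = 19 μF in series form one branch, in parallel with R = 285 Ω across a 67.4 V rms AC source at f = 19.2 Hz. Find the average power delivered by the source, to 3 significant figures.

ω = 2πf = 120.6 rad/s
X_L = ωL = 15.2 Ω
X_C = 1/(ωC) = 436 Ω
Branch 1: Z₁ = R = 285 Ω
Branch 2 (series LC): Z₂ = j(X_L − X_C) = −j421 Ω
Parallel: Z = Z₁Z₂/(Z₁+Z₂), |Z| = 236 Ω, ∠Z = -34.1°
I = V/|Z| = 286 mA
P = VI cos φ = 67.4 × 0.286 × cos(-34.1°) = 15.9 W

15.9 W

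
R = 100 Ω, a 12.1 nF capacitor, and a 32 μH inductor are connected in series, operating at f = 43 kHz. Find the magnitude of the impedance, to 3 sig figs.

ω = 2πf = 270200 rad/s
X_L = ωL = 8.65 Ω
X_C = 1/(ωC) = 306 Ω
Net reactance X = X_L − X_C = -297 Ω
Z = 100 − j297 Ω
|Z| = √(100² + 297²) = 314 Ω

314 Ω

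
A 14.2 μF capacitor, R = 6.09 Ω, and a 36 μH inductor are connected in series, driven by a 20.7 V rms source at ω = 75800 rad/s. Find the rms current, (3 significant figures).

3.26 A

X_L = ωL = 2.73 Ω
X_C = 1/(ωC) = 0.929 Ω
Net reactance X = X_L − X_C = 1.80 Ω
Z = 6.09 + j1.80 Ω
|Z| = √(6.09² + 1.80²) = 6.35 Ω
I = V/|Z| = 20.7/6.35 = 3.26 A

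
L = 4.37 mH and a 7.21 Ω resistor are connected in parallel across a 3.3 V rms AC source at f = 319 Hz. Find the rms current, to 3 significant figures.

593 mA

ω = 2πf = 2004 rad/s
X_L = ωL = 8.76 Ω
Parallel: admittances add. Y = 1/R + 1/(jωL)
Y = (0.139 − j0.114) S
|Y| = 0.180 S → |Z| = 1/|Y| = 5.57 Ω, ∠Z = −∠Y = 39.5°
I = V/|Z| = 3.3/5.57 = 593 mA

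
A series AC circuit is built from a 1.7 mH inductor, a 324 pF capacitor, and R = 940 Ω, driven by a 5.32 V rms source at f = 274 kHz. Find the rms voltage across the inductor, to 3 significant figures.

ω = 2πf = 1.722e+06 rad/s
X_L = ωL = 2930 Ω
X_C = 1/(ωC) = 1790 Ω
Net reactance X = X_L − X_C = 1130 Ω
Z = 940 + j1130 Ω
|Z| = √(940² + 1130²) = 1470 Ω
I = V/|Z| = 3.61 mA
V_L = I·|Z_L| = 0.00361 × 2930 = 10.6 V

10.6 V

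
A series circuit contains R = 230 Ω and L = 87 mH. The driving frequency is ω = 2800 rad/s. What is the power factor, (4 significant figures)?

0.6865

X_L = ωL = 243.6 Ω
Z = 230.0 + j243.6 Ω
|Z| = √(230.0² + 243.6²) = 335.0 Ω
∠Z = arctan(243.6/230.0) = 46.64°
cos φ = cos(46.64°) = 0.6865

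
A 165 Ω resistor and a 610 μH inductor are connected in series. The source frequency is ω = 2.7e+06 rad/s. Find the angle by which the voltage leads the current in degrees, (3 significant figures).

X_L = ωL = 1650 Ω
Z = 165 + j1650 Ω
|Z| = √(165² + 1650²) = 1660 Ω
∠Z = arctan(1650/165) = 84.3°

84.3°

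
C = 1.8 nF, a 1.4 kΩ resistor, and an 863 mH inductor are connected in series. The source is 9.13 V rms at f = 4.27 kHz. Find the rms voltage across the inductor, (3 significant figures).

75.0 V

ω = 2πf = 26830 rad/s
X_L = ωL = 23200 Ω
X_C = 1/(ωC) = 20700 Ω
Net reactance X = X_L − X_C = 2450 Ω
Z = 1400 + j2450 Ω
|Z| = √(1400² + 2450²) = 2820 Ω
I = V/|Z| = 3.24 mA
V_L = I·|Z_L| = 0.00324 × 23200 = 75.0 V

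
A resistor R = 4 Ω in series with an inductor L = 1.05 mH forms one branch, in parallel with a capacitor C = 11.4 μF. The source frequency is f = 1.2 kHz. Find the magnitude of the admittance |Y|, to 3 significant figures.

52.9 mS

ω = 2πf = 7540 rad/s
X_L = ωL = 7.92 Ω
X_C = 1/(ωC) = 11.6 Ω
Branch 1 (R+jX_L): Z₁ = 4.00 + j7.92 Ω, |Z₁| = 8.87 Ω
Branch 2 (−jX_C): Z₂ = −j11.6 Ω
Parallel: Z = Z₁Z₂/(Z₁+Z₂), |Z| = 18.9 Ω, ∠Z = 16.1°
|Y| = 1/|Z| = 52.9 mS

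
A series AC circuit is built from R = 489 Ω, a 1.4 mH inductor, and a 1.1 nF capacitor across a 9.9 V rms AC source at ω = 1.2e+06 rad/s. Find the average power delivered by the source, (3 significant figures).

44.0 mW

X_L = ωL = 1680 Ω
X_C = 1/(ωC) = 758 Ω
Net reactance X = X_L − X_C = 922 Ω
Z = 489 + j922 Ω
|Z| = √(489² + 922²) = 1040 Ω
∠Z = arctan(922/489) = 62.1°
I = V/|Z| = 9.48 mA
P = VI cos φ = 9.9 × 0.00948 × cos(62.1°) = 44.0 mW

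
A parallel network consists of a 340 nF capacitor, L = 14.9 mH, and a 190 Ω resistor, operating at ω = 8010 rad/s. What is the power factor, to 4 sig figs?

X_L = ωL = 119.3 Ω
X_C = 1/(ωC) = 367.2 Ω
Parallel: admittances add. Y = 1/R + 1/(jωL) + jωC
Y = (0.005263 − j0.005655) S
|Y| = 0.007726 S → |Z| = 1/|Y| = 129.4 Ω, ∠Z = −∠Y = 47.06°
cos φ = cos(47.06°) = 0.6813

0.6813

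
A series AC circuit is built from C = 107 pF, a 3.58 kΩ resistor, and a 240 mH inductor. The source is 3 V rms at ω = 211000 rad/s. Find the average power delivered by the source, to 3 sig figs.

607 μW

X_L = ωL = 50600 Ω
X_C = 1/(ωC) = 44300 Ω
Net reactance X = X_L − X_C = 6350 Ω
Z = 3580 + j6350 Ω
|Z| = √(3580² + 6350²) = 7290 Ω
∠Z = arctan(6350/3580) = 60.6°
I = V/|Z| = 412 μA
P = VI cos φ = 3 × 0.000412 × cos(60.6°) = 607 μW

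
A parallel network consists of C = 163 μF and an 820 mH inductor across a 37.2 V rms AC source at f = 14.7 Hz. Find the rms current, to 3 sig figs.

ω = 2πf = 92.36 rad/s
X_L = ωL = 75.7 Ω
X_C = 1/(ωC) = 66.4 Ω
Parallel: admittances add. Y = 1/(jωL) + jωC
Y = (0 + j0.00185) S
|Y| = 0.00185 S → |Z| = 1/|Y| = 540 Ω, ∠Z = −∠Y = -90.0°
I = V/|Z| = 37.2/540 = 68.9 mA

68.9 mA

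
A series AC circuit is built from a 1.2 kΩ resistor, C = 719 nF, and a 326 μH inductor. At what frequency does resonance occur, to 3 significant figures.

10.4 kHz

ω₀ = 1/√(LC) = 1/√(0.000326 × 7.19e-07) = 65320 rad/s
f₀ = ω₀/(2π) = 10.4 kHz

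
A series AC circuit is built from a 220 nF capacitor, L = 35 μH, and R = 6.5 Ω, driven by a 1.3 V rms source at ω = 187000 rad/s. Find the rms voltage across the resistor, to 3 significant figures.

0.447 V

X_L = ωL = 6.54 Ω
X_C = 1/(ωC) = 24.3 Ω
Net reactance X = X_L − X_C = -17.8 Ω
Z = 6.50 − j17.8 Ω
|Z| = √(6.50² + 17.8²) = 18.9 Ω
I = V/|Z| = 68.7 mA
V_R = I·|Z_R| = 0.0687 × 6.50 = 0.447 V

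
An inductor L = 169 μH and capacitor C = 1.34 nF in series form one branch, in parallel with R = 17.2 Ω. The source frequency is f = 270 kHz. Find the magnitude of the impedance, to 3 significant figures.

ω = 2πf = 1.696e+06 rad/s
X_L = ωL = 287 Ω
X_C = 1/(ωC) = 440 Ω
Branch 1: Z₁ = R = 17.2 Ω
Branch 2 (series LC): Z₂ = j(X_L − X_C) = −j153 Ω
Parallel: Z = Z₁Z₂/(Z₁+Z₂), |Z| = 17.1 Ω, ∠Z = -6.41°

17.1 Ω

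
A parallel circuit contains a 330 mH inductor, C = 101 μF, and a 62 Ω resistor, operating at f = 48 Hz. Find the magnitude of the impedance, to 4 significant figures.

ω = 2πf = 301.6 rad/s
X_L = ωL = 99.53 Ω
X_C = 1/(ωC) = 32.83 Ω
Parallel: admittances add. Y = 1/R + 1/(jωL) + jωC
Y = (0.01613 + j0.02041) S
|Y| = 0.02602 S → |Z| = 1/|Y| = 38.44 Ω, ∠Z = −∠Y = -51.69°

38.44 Ω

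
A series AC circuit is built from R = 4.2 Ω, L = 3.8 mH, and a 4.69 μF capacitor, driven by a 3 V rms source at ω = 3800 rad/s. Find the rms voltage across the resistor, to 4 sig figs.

0.3008 V

X_L = ωL = 14.44 Ω
X_C = 1/(ωC) = 56.11 Ω
Net reactance X = X_L − X_C = -41.67 Ω
Z = 4.200 − j41.67 Ω
|Z| = √(4.200² + 41.67²) = 41.88 Ω
I = V/|Z| = 71.63 mA
V_R = I·|Z_R| = 0.07163 × 4.200 = 0.3008 V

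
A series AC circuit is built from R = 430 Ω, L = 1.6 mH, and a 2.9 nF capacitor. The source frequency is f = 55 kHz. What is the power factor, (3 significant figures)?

0.695

ω = 2πf = 345600 rad/s
X_L = ωL = 553 Ω
X_C = 1/(ωC) = 998 Ω
Net reactance X = X_L − X_C = -445 Ω
Z = 430 − j445 Ω
|Z| = √(430² + 445²) = 619 Ω
∠Z = arctan(-445/430) = -46.0°
cos φ = cos(-46.0°) = 0.695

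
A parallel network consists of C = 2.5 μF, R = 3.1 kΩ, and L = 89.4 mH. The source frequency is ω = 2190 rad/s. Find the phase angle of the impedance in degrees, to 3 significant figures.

-48.7°

X_L = ωL = 196 Ω
X_C = 1/(ωC) = 183 Ω
Parallel: admittances add. Y = 1/R + 1/(jωL) + jωC
Y = (0.000323 + j0.000367) S
|Y| = 0.000489 S → |Z| = 1/|Y| = 2050 Ω, ∠Z = −∠Y = -48.7°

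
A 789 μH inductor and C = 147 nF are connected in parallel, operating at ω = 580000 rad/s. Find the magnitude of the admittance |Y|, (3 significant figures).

X_L = ωL = 458 Ω
X_C = 1/(ωC) = 11.7 Ω
Parallel: admittances add. Y = 1/(jωL) + jωC
Y = (0 + j0.0831) S
|Y| = 0.0831 S → |Z| = 1/|Y| = 12.0 Ω, ∠Z = −∠Y = -90.0°

83.1 mS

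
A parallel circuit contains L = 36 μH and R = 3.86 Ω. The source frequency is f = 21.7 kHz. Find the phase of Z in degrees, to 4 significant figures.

ω = 2πf = 136300 rad/s
X_L = ωL = 4.908 Ω
Parallel: admittances add. Y = 1/R + 1/(jωL)
Y = (0.2591 − j0.2037) S
|Y| = 0.3296 S → |Z| = 1/|Y| = 3.034 Ω, ∠Z = −∠Y = 38.18°

38.18°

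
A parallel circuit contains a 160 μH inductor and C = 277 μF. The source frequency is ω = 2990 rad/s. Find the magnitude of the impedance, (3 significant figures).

0.792 Ω

X_L = ωL = 0.478 Ω
X_C = 1/(ωC) = 1.21 Ω
Parallel: admittances add. Y = 1/(jωL) + jωC
Y = (0 − j1.26) S
|Y| = 1.26 S → |Z| = 1/|Y| = 0.792 Ω, ∠Z = −∠Y = 90.0°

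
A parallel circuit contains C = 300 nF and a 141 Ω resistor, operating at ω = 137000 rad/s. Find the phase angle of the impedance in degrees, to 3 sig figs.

-80.2°

X_C = 1/(ωC) = 24.3 Ω
Parallel: admittances add. Y = 1/R + jωC
Y = (0.00709 + j0.0411) S
|Y| = 0.0417 S → |Z| = 1/|Y| = 24.0 Ω, ∠Z = −∠Y = -80.2°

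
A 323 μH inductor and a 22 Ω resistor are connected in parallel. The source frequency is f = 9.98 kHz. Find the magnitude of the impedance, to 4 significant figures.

14.90 Ω

ω = 2πf = 62710 rad/s
X_L = ωL = 20.25 Ω
Parallel: admittances add. Y = 1/R + 1/(jωL)
Y = (0.04545 − j0.04937) S
|Y| = 0.06711 S → |Z| = 1/|Y| = 14.90 Ω, ∠Z = −∠Y = 47.37°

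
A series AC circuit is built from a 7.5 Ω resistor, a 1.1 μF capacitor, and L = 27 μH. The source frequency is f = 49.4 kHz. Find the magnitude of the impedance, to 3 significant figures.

ω = 2πf = 310400 rad/s
X_L = ωL = 8.38 Ω
X_C = 1/(ωC) = 2.93 Ω
Net reactance X = X_L − X_C = 5.45 Ω
Z = 7.50 + j5.45 Ω
|Z| = √(7.50² + 5.45²) = 9.27 Ω

9.27 Ω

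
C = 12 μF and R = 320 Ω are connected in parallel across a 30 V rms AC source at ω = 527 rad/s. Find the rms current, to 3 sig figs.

212 mA

X_C = 1/(ωC) = 158 Ω
Parallel: admittances add. Y = 1/R + jωC
Y = (0.00313 + j0.00632) S
|Y| = 0.00705 S → |Z| = 1/|Y| = 142 Ω, ∠Z = −∠Y = -63.7°
I = V/|Z| = 30/142 = 212 mA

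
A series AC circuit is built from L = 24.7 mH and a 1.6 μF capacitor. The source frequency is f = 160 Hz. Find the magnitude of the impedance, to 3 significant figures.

ω = 2πf = 1005 rad/s
X_L = ωL = 24.8 Ω
X_C = 1/(ωC) = 622 Ω
Net reactance X = X_L − X_C = -597 Ω
Z = − j597 Ω
|Z| = √(0² + 597²) = 597 Ω

597 Ω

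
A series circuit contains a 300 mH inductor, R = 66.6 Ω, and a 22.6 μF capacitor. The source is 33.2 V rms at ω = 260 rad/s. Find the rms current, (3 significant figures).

292 mA

X_L = ωL = 78.0 Ω
X_C = 1/(ωC) = 170 Ω
Net reactance X = X_L − X_C = -92.2 Ω
Z = 66.6 − j92.2 Ω
|Z| = √(66.6² + 92.2²) = 114 Ω
I = V/|Z| = 33.2/114 = 292 mA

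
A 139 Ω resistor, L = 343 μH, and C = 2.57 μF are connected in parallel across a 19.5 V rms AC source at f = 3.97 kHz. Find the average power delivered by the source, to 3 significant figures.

ω = 2πf = 24940 rad/s
X_L = ωL = 8.56 Ω
X_C = 1/(ωC) = 15.6 Ω
Parallel: admittances add. Y = 1/R + 1/(jωL) + jωC
Y = (0.00719 − j0.0528) S
|Y| = 0.0533 S → |Z| = 1/|Y| = 18.8 Ω, ∠Z = −∠Y = 82.2°
I = V/|Z| = 1.04 A
P = VI cos φ = 19.5 × 1.04 × cos(82.2°) = 2.74 W

2.74 W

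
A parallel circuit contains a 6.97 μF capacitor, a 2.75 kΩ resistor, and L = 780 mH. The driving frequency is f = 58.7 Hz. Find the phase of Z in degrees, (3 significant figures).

68.1°

ω = 2πf = 368.8 rad/s
X_L = ωL = 288 Ω
X_C = 1/(ωC) = 389 Ω
Parallel: admittances add. Y = 1/R + 1/(jωL) + jωC
Y = (0.000364 − j0.000905) S
|Y| = 0.000976 S → |Z| = 1/|Y| = 1020 Ω, ∠Z = −∠Y = 68.1°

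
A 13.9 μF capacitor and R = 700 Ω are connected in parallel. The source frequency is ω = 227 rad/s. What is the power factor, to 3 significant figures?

X_C = 1/(ωC) = 317 Ω
Parallel: admittances add. Y = 1/R + jωC
Y = (0.00143 + j0.00316) S
|Y| = 0.00346 S → |Z| = 1/|Y| = 289 Ω, ∠Z = −∠Y = -65.6°
cos φ = cos(-65.6°) = 0.412

0.412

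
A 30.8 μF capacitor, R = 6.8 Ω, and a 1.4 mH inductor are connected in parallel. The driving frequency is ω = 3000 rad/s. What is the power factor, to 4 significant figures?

0.7104

X_L = ωL = 4.200 Ω
X_C = 1/(ωC) = 10.82 Ω
Parallel: admittances add. Y = 1/R + 1/(jωL) + jωC
Y = (0.1471 − j0.1457) S
|Y| = 0.2070 S → |Z| = 1/|Y| = 4.831 Ω, ∠Z = −∠Y = 44.73°
cos φ = cos(44.73°) = 0.7104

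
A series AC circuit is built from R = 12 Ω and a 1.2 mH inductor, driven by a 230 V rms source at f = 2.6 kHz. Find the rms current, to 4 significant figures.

10.01 A

ω = 2πf = 16340 rad/s
X_L = ωL = 19.60 Ω
Z = 12.00 + j19.60 Ω
|Z| = √(12.00² + 19.60²) = 22.98 Ω
I = V/|Z| = 230/22.98 = 10.01 A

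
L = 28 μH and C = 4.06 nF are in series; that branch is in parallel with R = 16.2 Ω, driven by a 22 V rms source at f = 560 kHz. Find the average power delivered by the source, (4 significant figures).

ω = 2πf = 3.519e+06 rad/s
X_L = ωL = 98.52 Ω
X_C = 1/(ωC) = 70.00 Ω
Branch 1: Z₁ = R = 16.20 Ω
Branch 2 (series LC): Z₂ = j(X_L − X_C) = j28.52 Ω
Parallel: Z = Z₁Z₂/(Z₁+Z₂), |Z| = 14.09 Ω, ∠Z = 29.60°
I = V/|Z| = 1.562 A
P = VI cos φ = 22 × 1.562 × cos(29.60°) = 29.88 W

29.88 W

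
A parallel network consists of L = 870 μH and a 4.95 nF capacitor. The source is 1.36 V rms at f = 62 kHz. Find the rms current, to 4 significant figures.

1.390 mA

ω = 2πf = 389600 rad/s
X_L = ωL = 338.9 Ω
X_C = 1/(ωC) = 518.6 Ω
Parallel: admittances add. Y = 1/(jωL) + jωC
Y = (0 − j0.001022) S
|Y| = 0.001022 S → |Z| = 1/|Y| = 978.2 Ω, ∠Z = −∠Y = 90.00°
I = V/|Z| = 1.36/978.2 = 1.390 mA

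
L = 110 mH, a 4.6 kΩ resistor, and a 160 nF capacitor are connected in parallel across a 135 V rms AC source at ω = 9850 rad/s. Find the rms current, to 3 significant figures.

92.9 mA

X_L = ωL = 1080 Ω
X_C = 1/(ωC) = 635 Ω
Parallel: admittances add. Y = 1/R + 1/(jωL) + jωC
Y = (0.000217 + j0.000653) S
|Y| = 0.000688 S → |Z| = 1/|Y| = 1450 Ω, ∠Z = −∠Y = -71.6°
I = V/|Z| = 135/1450 = 92.9 mA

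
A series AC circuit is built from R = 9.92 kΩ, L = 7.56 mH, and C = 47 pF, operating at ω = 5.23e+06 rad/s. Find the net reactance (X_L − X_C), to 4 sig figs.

35470 Ω

X_L = ωL = 39540 Ω
X_C = 1/(ωC) = 4068 Ω
X = 39540 − 4068 = 35470 Ω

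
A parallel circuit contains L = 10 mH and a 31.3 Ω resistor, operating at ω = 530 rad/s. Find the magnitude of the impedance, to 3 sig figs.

X_L = ωL = 5.30 Ω
Parallel: admittances add. Y = 1/R + 1/(jωL)
Y = (0.0319 − j0.189) S
|Y| = 0.191 S → |Z| = 1/|Y| = 5.23 Ω, ∠Z = −∠Y = 80.4°

5.23 Ω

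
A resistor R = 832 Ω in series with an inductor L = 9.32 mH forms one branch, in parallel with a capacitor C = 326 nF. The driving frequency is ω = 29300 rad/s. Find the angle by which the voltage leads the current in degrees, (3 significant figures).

X_L = ωL = 273 Ω
X_C = 1/(ωC) = 105 Ω
Branch 1 (R+jX_L): Z₁ = 832 + j273 Ω, |Z₁| = 876 Ω
Branch 2 (−jX_C): Z₂ = −j105 Ω
Parallel: Z = Z₁Z₂/(Z₁+Z₂), |Z| = 108 Ω, ∠Z = -83.3°

-83.3°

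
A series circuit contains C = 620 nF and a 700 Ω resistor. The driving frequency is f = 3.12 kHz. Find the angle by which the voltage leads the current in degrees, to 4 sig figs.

-6.704°

ω = 2πf = 19600 rad/s
X_C = 1/(ωC) = 82.28 Ω
Z = 700.0 − j82.28 Ω
|Z| = √(700.0² + 82.28²) = 704.8 Ω
∠Z = arctan(-82.28/700.0) = -6.704°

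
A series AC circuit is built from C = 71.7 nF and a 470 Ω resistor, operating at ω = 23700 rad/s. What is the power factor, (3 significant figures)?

X_C = 1/(ωC) = 588 Ω
Z = 470 − j588 Ω
|Z| = √(470² + 588²) = 753 Ω
∠Z = arctan(-588/470) = -51.4°
cos φ = cos(-51.4°) = 0.624

0.624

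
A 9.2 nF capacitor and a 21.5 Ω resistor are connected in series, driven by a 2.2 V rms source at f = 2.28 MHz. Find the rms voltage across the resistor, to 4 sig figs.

2.075 V

ω = 2πf = 1.433e+07 rad/s
X_C = 1/(ωC) = 7.587 Ω
Z = 21.50 − j7.587 Ω
|Z| = √(21.50² + 7.587²) = 22.80 Ω
I = V/|Z| = 96.49 mA
V_R = I·|Z_R| = 0.09649 × 21.50 = 2.075 V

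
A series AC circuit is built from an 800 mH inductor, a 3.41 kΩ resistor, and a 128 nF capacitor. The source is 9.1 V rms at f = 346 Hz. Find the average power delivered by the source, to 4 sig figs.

18.74 mW

ω = 2πf = 2174 rad/s
X_L = ωL = 1739 Ω
X_C = 1/(ωC) = 3594 Ω
Net reactance X = X_L − X_C = -1854 Ω
Z = 3410 − j1854 Ω
|Z| = √(3410² + 1854²) = 3882 Ω
∠Z = arctan(-1854/3410) = -28.54°
I = V/|Z| = 2.344 mA
P = VI cos φ = 9.1 × 0.002344 × cos(-28.54°) = 18.74 mW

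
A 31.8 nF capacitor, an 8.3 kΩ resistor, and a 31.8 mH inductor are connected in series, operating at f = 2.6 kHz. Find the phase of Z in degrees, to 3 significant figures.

ω = 2πf = 16340 rad/s
X_L = ωL = 519 Ω
X_C = 1/(ωC) = 1920 Ω
Net reactance X = X_L − X_C = -1410 Ω
Z = 8300 − j1410 Ω
|Z| = √(8300² + 1410²) = 8420 Ω
∠Z = arctan(-1410/8300) = -9.61°

-9.61°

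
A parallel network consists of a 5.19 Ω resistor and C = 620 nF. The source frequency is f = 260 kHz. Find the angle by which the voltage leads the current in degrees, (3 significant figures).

ω = 2πf = 1.634e+06 rad/s
X_C = 1/(ωC) = 0.987 Ω
Parallel: admittances add. Y = 1/R + jωC
Y = (0.193 + j1.01) S
|Y| = 1.03 S → |Z| = 1/|Y| = 0.970 Ω, ∠Z = −∠Y = -79.2°

-79.2°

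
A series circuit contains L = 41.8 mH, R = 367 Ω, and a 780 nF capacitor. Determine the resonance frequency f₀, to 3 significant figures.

ω₀ = 1/√(LC) = 1/√(0.0418 × 7.8e-07) = 5538 rad/s
f₀ = ω₀/(2π) = 881 Hz

881 Hz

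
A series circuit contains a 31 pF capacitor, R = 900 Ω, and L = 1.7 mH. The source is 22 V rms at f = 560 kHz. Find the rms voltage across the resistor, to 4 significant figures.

5.980 V

ω = 2πf = 3.519e+06 rad/s
X_L = ωL = 5982 Ω
X_C = 1/(ωC) = 9168 Ω
Net reactance X = X_L − X_C = -3186 Ω
Z = 900.0 − j3186 Ω
|Z| = √(900.0² + 3186²) = 3311 Ω
I = V/|Z| = 6.645 mA
V_R = I·|Z_R| = 0.006645 × 900.0 = 5.980 V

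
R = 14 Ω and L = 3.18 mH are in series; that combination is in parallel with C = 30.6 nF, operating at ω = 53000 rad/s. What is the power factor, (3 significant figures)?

X_L = ωL = 169 Ω
X_C = 1/(ωC) = 617 Ω
Branch 1 (R+jX_L): Z₁ = 14.0 + j169 Ω, |Z₁| = 169 Ω
Branch 2 (−jX_C): Z₂ = −j617 Ω
Parallel: Z = Z₁Z₂/(Z₁+Z₂), |Z| = 233 Ω, ∠Z = 83.5°
cos φ = cos(83.5°) = 0.114

0.114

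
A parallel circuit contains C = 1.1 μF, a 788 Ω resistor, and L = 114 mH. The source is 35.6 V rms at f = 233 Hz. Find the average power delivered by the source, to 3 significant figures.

1.61 W

ω = 2πf = 1464 rad/s
X_L = ωL = 167 Ω
X_C = 1/(ωC) = 621 Ω
Parallel: admittances add. Y = 1/R + 1/(jωL) + jωC
Y = (0.00127 − j0.00438) S
|Y| = 0.00456 S → |Z| = 1/|Y| = 219 Ω, ∠Z = −∠Y = 73.8°
I = V/|Z| = 162 mA
P = VI cos φ = 35.6 × 0.162 × cos(73.8°) = 1.61 W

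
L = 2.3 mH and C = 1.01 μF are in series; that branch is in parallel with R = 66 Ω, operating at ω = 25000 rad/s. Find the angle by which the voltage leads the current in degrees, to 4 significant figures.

X_L = ωL = 57.50 Ω
X_C = 1/(ωC) = 39.60 Ω
Branch 1: Z₁ = R = 66.00 Ω
Branch 2 (series LC): Z₂ = j(X_L − X_C) = j17.90 Ω
Parallel: Z = Z₁Z₂/(Z₁+Z₂), |Z| = 17.27 Ω, ∠Z = 74.83°

74.83°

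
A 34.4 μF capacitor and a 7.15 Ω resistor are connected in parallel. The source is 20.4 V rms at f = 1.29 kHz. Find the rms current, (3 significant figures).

ω = 2πf = 8105 rad/s
X_C = 1/(ωC) = 3.59 Ω
Parallel: admittances add. Y = 1/R + jωC
Y = (0.140 + j0.279) S
|Y| = 0.312 S → |Z| = 1/|Y| = 3.21 Ω, ∠Z = −∠Y = -63.4°
I = V/|Z| = 20.4/3.21 = 6.36 A

6.36 A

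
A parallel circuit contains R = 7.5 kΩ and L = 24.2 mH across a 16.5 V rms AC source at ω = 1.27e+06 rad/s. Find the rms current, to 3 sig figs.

2.26 mA

X_L = ωL = 30700 Ω
Parallel: admittances add. Y = 1/R + 1/(jωL)
Y = (0.000133 − j3.25e-05) S
|Y| = 0.000137 S → |Z| = 1/|Y| = 7290 Ω, ∠Z = −∠Y = 13.7°
I = V/|Z| = 16.5/7290 = 2.26 mA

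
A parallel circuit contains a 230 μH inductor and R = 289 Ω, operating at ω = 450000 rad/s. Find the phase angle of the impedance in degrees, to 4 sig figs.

X_L = ωL = 103.5 Ω
Parallel: admittances add. Y = 1/R + 1/(jωL)
Y = (0.003460 − j0.009662) S
|Y| = 0.01026 S → |Z| = 1/|Y| = 97.44 Ω, ∠Z = −∠Y = 70.30°

70.30°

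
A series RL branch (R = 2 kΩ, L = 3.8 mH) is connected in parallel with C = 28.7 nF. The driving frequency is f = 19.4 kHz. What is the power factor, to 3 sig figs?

ω = 2πf = 121900 rad/s
X_L = ωL = 463 Ω
X_C = 1/(ωC) = 286 Ω
Branch 1 (R+jX_L): Z₁ = 2000 + j463 Ω, |Z₁| = 2050 Ω
Branch 2 (−jX_C): Z₂ = −j286 Ω
Parallel: Z = Z₁Z₂/(Z₁+Z₂), |Z| = 292 Ω, ∠Z = -82.0°
cos φ = cos(-82.0°) = 0.139

0.139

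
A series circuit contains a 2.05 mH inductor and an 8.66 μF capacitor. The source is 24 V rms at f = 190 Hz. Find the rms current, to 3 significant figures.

255 mA

ω = 2πf = 1194 rad/s
X_L = ωL = 2.45 Ω
X_C = 1/(ωC) = 96.7 Ω
Net reactance X = X_L − X_C = -94.3 Ω
Z = − j94.3 Ω
|Z| = √(0² + 94.3²) = 94.3 Ω
I = V/|Z| = 24/94.3 = 255 mA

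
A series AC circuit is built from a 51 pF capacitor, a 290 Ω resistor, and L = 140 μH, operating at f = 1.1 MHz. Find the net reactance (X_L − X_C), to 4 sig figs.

-1869 Ω

ω = 2πf = 6.912e+06 rad/s
X_L = ωL = 967.6 Ω
X_C = 1/(ωC) = 2837 Ω
X = 967.6 − 2837 = -1869 Ω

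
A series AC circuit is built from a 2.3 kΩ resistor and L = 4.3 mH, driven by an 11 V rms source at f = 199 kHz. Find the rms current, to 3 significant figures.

1.88 mA

ω = 2πf = 1.25e+06 rad/s
X_L = ωL = 5380 Ω
Z = 2300 + j5380 Ω
|Z| = √(2300² + 5380²) = 5850 Ω
I = V/|Z| = 11/5850 = 1.88 mA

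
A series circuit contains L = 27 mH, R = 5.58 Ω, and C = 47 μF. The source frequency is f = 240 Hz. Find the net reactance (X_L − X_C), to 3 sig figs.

26.6 Ω

ω = 2πf = 1508 rad/s
X_L = ωL = 40.7 Ω
X_C = 1/(ωC) = 14.1 Ω
X = 40.7 − 14.1 = 26.6 Ω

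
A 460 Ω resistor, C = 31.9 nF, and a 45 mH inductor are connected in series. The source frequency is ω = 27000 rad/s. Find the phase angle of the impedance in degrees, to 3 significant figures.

6.69°

X_L = ωL = 1220 Ω
X_C = 1/(ωC) = 1160 Ω
Net reactance X = X_L − X_C = 54.0 Ω
Z = 460 + j54.0 Ω
|Z| = √(460² + 54.0²) = 463 Ω
∠Z = arctan(54.0/460) = 6.69°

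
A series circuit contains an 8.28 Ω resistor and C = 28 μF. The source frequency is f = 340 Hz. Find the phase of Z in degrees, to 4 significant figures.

ω = 2πf = 2136 rad/s
X_C = 1/(ωC) = 16.72 Ω
Z = 8.280 − j16.72 Ω
|Z| = √(8.280² + 16.72²) = 18.66 Ω
∠Z = arctan(-16.72/8.280) = -63.65°

-63.65°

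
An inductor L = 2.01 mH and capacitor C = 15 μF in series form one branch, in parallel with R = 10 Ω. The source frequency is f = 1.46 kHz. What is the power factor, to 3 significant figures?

ω = 2πf = 9173 rad/s
X_L = ωL = 18.4 Ω
X_C = 1/(ωC) = 7.27 Ω
Branch 1: Z₁ = R = 10.0 Ω
Branch 2 (series LC): Z₂ = j(X_L − X_C) = j11.2 Ω
Parallel: Z = Z₁Z₂/(Z₁+Z₂), |Z| = 7.45 Ω, ∠Z = 41.8°
cos φ = cos(41.8°) = 0.745

0.745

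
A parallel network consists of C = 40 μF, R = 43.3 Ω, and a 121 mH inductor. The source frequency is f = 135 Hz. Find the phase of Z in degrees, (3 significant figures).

ω = 2πf = 848.2 rad/s
X_L = ωL = 103 Ω
X_C = 1/(ωC) = 29.5 Ω
Parallel: admittances add. Y = 1/R + 1/(jωL) + jωC
Y = (0.0231 + j0.0242) S
|Y| = 0.0334 S → |Z| = 1/|Y| = 29.9 Ω, ∠Z = −∠Y = -46.3°

-46.3°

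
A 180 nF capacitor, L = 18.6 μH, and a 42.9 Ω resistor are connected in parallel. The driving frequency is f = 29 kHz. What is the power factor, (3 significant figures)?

ω = 2πf = 182200 rad/s
X_L = ωL = 3.39 Ω
X_C = 1/(ωC) = 30.5 Ω
Parallel: admittances add. Y = 1/R + 1/(jωL) + jωC
Y = (0.0233 − j0.262) S
|Y| = 0.263 S → |Z| = 1/|Y| = 3.80 Ω, ∠Z = −∠Y = 84.9°
cos φ = cos(84.9°) = 0.0885

0.0885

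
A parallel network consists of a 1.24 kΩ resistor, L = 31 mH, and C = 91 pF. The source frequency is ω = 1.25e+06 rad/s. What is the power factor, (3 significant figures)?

0.994

X_L = ωL = 38800 Ω
X_C = 1/(ωC) = 8790 Ω
Parallel: admittances add. Y = 1/R + 1/(jωL) + jωC
Y = (0.000806 + j8.79e-05) S
|Y| = 0.000811 S → |Z| = 1/|Y| = 1230 Ω, ∠Z = −∠Y = -6.22°
cos φ = cos(-6.22°) = 0.994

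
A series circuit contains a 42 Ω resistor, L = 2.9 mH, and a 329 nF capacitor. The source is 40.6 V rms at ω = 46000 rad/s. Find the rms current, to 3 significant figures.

X_L = ωL = 133 Ω
X_C = 1/(ωC) = 66.1 Ω
Net reactance X = X_L − X_C = 67.3 Ω
Z = 42.0 + j67.3 Ω
|Z| = √(42.0² + 67.3²) = 79.4 Ω
I = V/|Z| = 40.6/79.4 = 512 mA

512 mA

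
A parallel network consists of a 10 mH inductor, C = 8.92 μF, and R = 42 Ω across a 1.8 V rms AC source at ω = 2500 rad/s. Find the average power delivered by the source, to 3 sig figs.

77.1 mW

X_L = ωL = 25.0 Ω
X_C = 1/(ωC) = 44.8 Ω
Parallel: admittances add. Y = 1/R + 1/(jωL) + jωC
Y = (0.0238 − j0.0177) S
|Y| = 0.0297 S → |Z| = 1/|Y| = 33.7 Ω, ∠Z = −∠Y = 36.6°
I = V/|Z| = 53.4 mA
P = VI cos φ = 1.8 × 0.0534 × cos(36.6°) = 77.1 mW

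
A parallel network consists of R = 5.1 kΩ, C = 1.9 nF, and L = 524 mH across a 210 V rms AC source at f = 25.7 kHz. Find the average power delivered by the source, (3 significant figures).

8.65 W

ω = 2πf = 161500 rad/s
X_L = ωL = 84600 Ω
X_C = 1/(ωC) = 3260 Ω
Parallel: admittances add. Y = 1/R + 1/(jωL) + jωC
Y = (0.000196 + j0.000295) S
|Y| = 0.000354 S → |Z| = 1/|Y| = 2820 Ω, ∠Z = −∠Y = -56.4°
I = V/|Z| = 74.4 mA
P = VI cos φ = 210 × 0.0744 × cos(-56.4°) = 8.65 W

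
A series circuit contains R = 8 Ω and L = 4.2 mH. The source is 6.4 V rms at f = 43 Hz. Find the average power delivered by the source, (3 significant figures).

ω = 2πf = 270.2 rad/s
X_L = ωL = 1.13 Ω
Z = 8.00 + j1.13 Ω
|Z| = √(8.00² + 1.13²) = 8.08 Ω
∠Z = arctan(1.13/8.00) = 8.07°
I = V/|Z| = 792 mA
P = VI cos φ = 6.4 × 0.792 × cos(8.07°) = 5.02 W

5.02 W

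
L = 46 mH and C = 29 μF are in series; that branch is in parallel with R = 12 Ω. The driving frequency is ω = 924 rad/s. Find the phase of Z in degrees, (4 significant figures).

66.63°

X_L = ωL = 42.50 Ω
X_C = 1/(ωC) = 37.32 Ω
Branch 1: Z₁ = R = 12.00 Ω
Branch 2 (series LC): Z₂ = j(X_L − X_C) = j5.185 Ω
Parallel: Z = Z₁Z₂/(Z₁+Z₂), |Z| = 4.760 Ω, ∠Z = 66.63°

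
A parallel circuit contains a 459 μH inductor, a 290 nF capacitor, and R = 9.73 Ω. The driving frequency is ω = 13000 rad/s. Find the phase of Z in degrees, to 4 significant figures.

X_L = ωL = 5.967 Ω
X_C = 1/(ωC) = 265.3 Ω
Parallel: admittances add. Y = 1/R + 1/(jωL) + jωC
Y = (0.1028 − j0.1638) S
|Y| = 0.1934 S → |Z| = 1/|Y| = 5.171 Ω, ∠Z = −∠Y = 57.90°

57.90°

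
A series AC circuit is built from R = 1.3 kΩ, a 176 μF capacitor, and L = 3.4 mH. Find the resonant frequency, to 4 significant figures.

205.7 Hz

ω₀ = 1/√(LC) = 1/√(0.0034 × 0.000176) = 1293 rad/s
f₀ = ω₀/(2π) = 205.7 Hz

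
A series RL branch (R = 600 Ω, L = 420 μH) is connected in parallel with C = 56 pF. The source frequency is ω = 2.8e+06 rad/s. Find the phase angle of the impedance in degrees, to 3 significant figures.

X_L = ωL = 1180 Ω
X_C = 1/(ωC) = 6380 Ω
Branch 1 (R+jX_L): Z₁ = 600 + j1180 Ω, |Z₁| = 1320 Ω
Branch 2 (−jX_C): Z₂ = −j6380 Ω
Parallel: Z = Z₁Z₂/(Z₁+Z₂), |Z| = 1610 Ω, ∠Z = 56.4°

56.4°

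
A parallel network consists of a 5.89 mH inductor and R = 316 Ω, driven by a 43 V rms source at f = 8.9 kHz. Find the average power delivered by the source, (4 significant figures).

5.851 W

ω = 2πf = 55920 rad/s
X_L = ωL = 329.4 Ω
Parallel: admittances add. Y = 1/R + 1/(jωL)
Y = (0.003165 − j0.003036) S
|Y| = 0.004385 S → |Z| = 1/|Y| = 228.0 Ω, ∠Z = −∠Y = 43.81°
I = V/|Z| = 188.6 mA
P = VI cos φ = 43 × 0.1886 × cos(43.81°) = 5.851 W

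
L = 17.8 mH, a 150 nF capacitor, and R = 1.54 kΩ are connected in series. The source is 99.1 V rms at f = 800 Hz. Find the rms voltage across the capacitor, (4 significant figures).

ω = 2πf = 5027 rad/s
X_L = ωL = 89.47 Ω
X_C = 1/(ωC) = 1326 Ω
Net reactance X = X_L − X_C = -1237 Ω
Z = 1540 − j1237 Ω
|Z| = √(1540² + 1237²) = 1975 Ω
I = V/|Z| = 50.17 mA
V_C = I·|Z_C| = 0.05017 × 1326 = 66.54 V

66.54 V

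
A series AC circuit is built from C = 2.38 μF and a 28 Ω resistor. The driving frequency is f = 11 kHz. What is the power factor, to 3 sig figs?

0.977

ω = 2πf = 69120 rad/s
X_C = 1/(ωC) = 6.08 Ω
Z = 28.0 − j6.08 Ω
|Z| = √(28.0² + 6.08²) = 28.7 Ω
∠Z = arctan(-6.08/28.0) = -12.2°
cos φ = cos(-12.2°) = 0.977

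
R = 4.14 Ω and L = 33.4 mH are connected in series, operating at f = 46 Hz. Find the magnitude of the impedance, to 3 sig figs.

ω = 2πf = 289.0 rad/s
X_L = ωL = 9.65 Ω
Z = 4.14 + j9.65 Ω
|Z| = √(4.14² + 9.65²) = 10.5 Ω

10.5 Ω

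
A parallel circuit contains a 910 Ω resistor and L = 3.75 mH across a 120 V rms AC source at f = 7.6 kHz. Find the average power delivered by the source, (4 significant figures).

15.82 W

ω = 2πf = 47750 rad/s
X_L = ωL = 179.1 Ω
Parallel: admittances add. Y = 1/R + 1/(jωL)
Y = (0.001099 − j0.005584) S
|Y| = 0.005691 S → |Z| = 1/|Y| = 175.7 Ω, ∠Z = −∠Y = 78.87°
I = V/|Z| = 683.0 mA
P = VI cos φ = 120 × 0.6830 × cos(78.87°) = 15.82 W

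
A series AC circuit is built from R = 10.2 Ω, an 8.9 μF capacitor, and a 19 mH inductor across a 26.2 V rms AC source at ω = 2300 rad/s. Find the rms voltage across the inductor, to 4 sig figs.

X_L = ωL = 43.70 Ω
X_C = 1/(ωC) = 48.85 Ω
Net reactance X = X_L − X_C = -5.152 Ω
Z = 10.20 − j5.152 Ω
|Z| = √(10.20² + 5.152²) = 11.43 Ω
I = V/|Z| = 2.293 A
V_L = I·|Z_L| = 2.293 × 43.70 = 100.2 V

100.2 V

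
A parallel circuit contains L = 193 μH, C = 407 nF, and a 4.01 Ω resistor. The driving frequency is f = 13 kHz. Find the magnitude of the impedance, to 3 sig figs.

3.98 Ω

ω = 2πf = 81680 rad/s
X_L = ωL = 15.8 Ω
X_C = 1/(ωC) = 30.1 Ω
Parallel: admittances add. Y = 1/R + 1/(jωL) + jωC
Y = (0.249 − j0.0302) S
|Y| = 0.251 S → |Z| = 1/|Y| = 3.98 Ω, ∠Z = −∠Y = 6.90°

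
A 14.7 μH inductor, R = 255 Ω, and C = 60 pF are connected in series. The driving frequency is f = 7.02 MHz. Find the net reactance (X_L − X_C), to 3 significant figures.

271 Ω

ω = 2πf = 4.411e+07 rad/s
X_L = ωL = 648 Ω
X_C = 1/(ωC) = 378 Ω
X = 648 − 378 = 271 Ω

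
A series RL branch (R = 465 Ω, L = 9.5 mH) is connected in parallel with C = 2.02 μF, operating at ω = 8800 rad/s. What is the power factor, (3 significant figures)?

X_L = ωL = 83.6 Ω
X_C = 1/(ωC) = 56.3 Ω
Branch 1 (R+jX_L): Z₁ = 465 + j83.6 Ω, |Z₁| = 472 Ω
Branch 2 (−jX_C): Z₂ = −j56.3 Ω
Parallel: Z = Z₁Z₂/(Z₁+Z₂), |Z| = 57.1 Ω, ∠Z = -83.2°
cos φ = cos(-83.2°) = 0.119

0.119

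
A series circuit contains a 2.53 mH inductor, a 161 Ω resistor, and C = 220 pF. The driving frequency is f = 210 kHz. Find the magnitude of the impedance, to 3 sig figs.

193 Ω

ω = 2πf = 1.319e+06 rad/s
X_L = ωL = 3340 Ω
X_C = 1/(ωC) = 3440 Ω
Net reactance X = X_L − X_C = -107 Ω
Z = 161 − j107 Ω
|Z| = √(161² + 107²) = 193 Ω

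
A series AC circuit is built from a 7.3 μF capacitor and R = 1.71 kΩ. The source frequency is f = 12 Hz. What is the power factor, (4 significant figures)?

0.6854

ω = 2πf = 75.40 rad/s
X_C = 1/(ωC) = 1817 Ω
Z = 1710 − j1817 Ω
|Z| = √(1710² + 1817²) = 2495 Ω
∠Z = arctan(-1817/1710) = -46.74°
cos φ = cos(-46.74°) = 0.6854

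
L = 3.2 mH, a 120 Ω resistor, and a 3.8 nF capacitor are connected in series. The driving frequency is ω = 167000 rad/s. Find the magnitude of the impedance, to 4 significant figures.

X_L = ωL = 534.4 Ω
X_C = 1/(ωC) = 1576 Ω
Net reactance X = X_L − X_C = -1041 Ω
Z = 120.0 − j1041 Ω
|Z| = √(120.0² + 1041²) = 1048 Ω

1048 Ω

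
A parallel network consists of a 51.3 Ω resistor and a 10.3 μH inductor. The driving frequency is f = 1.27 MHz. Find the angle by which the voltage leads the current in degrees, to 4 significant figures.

31.97°

ω = 2πf = 7.98e+06 rad/s
X_L = ωL = 82.19 Ω
Parallel: admittances add. Y = 1/R + 1/(jωL)
Y = (0.01949 − j0.01217) S
|Y| = 0.02298 S → |Z| = 1/|Y| = 43.52 Ω, ∠Z = −∠Y = 31.97°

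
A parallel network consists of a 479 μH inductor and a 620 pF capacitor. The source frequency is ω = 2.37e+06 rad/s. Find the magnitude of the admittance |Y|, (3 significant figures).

589 μS

X_L = ωL = 1140 Ω
X_C = 1/(ωC) = 681 Ω
Parallel: admittances add. Y = 1/(jωL) + jωC
Y = (0 + j0.000589) S
|Y| = 0.000589 S → |Z| = 1/|Y| = 1700 Ω, ∠Z = −∠Y = -90.0°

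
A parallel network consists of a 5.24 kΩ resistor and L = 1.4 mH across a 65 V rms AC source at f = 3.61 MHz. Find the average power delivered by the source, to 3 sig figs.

ω = 2πf = 2.268e+07 rad/s
X_L = ωL = 31800 Ω
Parallel: admittances add. Y = 1/R + 1/(jωL)
Y = (0.000191 − j3.15e-05) S
|Y| = 0.000193 S → |Z| = 1/|Y| = 5170 Ω, ∠Z = −∠Y = 9.37°
I = V/|Z| = 12.6 mA
P = VI cos φ = 65 × 0.0126 × cos(9.37°) = 806 mW

806 mW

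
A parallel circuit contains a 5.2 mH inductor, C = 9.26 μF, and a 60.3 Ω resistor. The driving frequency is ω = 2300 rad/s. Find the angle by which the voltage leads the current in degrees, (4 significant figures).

X_L = ωL = 11.96 Ω
X_C = 1/(ωC) = 46.95 Ω
Parallel: admittances add. Y = 1/R + 1/(jωL) + jωC
Y = (0.01658 − j0.06231) S
|Y| = 0.06448 S → |Z| = 1/|Y| = 15.51 Ω, ∠Z = −∠Y = 75.10°

75.10°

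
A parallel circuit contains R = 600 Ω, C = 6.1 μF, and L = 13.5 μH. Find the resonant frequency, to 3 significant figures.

17.5 kHz

ω₀ = 1/√(LC) = 1/√(1.35e-05 × 6.1e-06) = 110200 rad/s
f₀ = ω₀/(2π) = 17.5 kHz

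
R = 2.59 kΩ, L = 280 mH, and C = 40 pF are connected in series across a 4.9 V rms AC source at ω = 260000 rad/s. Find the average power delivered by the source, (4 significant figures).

X_L = ωL = 72800 Ω
X_C = 1/(ωC) = 96150 Ω
Net reactance X = X_L − X_C = -23350 Ω
Z = 2590 − j23350 Ω
|Z| = √(2590² + 23350²) = 23500 Ω
∠Z = arctan(-23350/2590) = -83.67°
I = V/|Z| = 208.5 μA
P = VI cos φ = 4.9 × 0.0002085 × cos(-83.67°) = 112.6 μW

112.6 μW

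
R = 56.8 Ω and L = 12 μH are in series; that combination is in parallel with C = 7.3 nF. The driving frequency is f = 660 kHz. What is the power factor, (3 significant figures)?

0.420

ω = 2πf = 4.147e+06 rad/s
X_L = ωL = 49.8 Ω
X_C = 1/(ωC) = 33.0 Ω
Branch 1 (R+jX_L): Z₁ = 56.8 + j49.8 Ω, |Z₁| = 75.5 Ω
Branch 2 (−jX_C): Z₂ = −j33.0 Ω
Parallel: Z = Z₁Z₂/(Z₁+Z₂), |Z| = 42.1 Ω, ∠Z = -65.2°
cos φ = cos(-65.2°) = 0.420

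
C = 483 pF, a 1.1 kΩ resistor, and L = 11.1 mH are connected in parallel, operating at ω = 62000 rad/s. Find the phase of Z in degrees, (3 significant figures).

X_L = ωL = 688 Ω
X_C = 1/(ωC) = 33400 Ω
Parallel: admittances add. Y = 1/R + 1/(jωL) + jωC
Y = (0.000909 − j0.00142) S
|Y| = 0.00169 S → |Z| = 1/|Y| = 592 Ω, ∠Z = −∠Y = 57.4°

57.4°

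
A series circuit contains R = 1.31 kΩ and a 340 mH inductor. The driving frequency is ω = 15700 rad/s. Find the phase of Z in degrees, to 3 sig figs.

X_L = ωL = 5340 Ω
Z = 1310 + j5340 Ω
|Z| = √(1310² + 5340²) = 5500 Ω
∠Z = arctan(5340/1310) = 76.2°

76.2°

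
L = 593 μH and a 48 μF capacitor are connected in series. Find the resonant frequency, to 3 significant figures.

943 Hz

ω₀ = 1/√(LC) = 1/√(0.000593 × 4.8e-05) = 5927 rad/s
f₀ = ω₀/(2π) = 943 Hz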